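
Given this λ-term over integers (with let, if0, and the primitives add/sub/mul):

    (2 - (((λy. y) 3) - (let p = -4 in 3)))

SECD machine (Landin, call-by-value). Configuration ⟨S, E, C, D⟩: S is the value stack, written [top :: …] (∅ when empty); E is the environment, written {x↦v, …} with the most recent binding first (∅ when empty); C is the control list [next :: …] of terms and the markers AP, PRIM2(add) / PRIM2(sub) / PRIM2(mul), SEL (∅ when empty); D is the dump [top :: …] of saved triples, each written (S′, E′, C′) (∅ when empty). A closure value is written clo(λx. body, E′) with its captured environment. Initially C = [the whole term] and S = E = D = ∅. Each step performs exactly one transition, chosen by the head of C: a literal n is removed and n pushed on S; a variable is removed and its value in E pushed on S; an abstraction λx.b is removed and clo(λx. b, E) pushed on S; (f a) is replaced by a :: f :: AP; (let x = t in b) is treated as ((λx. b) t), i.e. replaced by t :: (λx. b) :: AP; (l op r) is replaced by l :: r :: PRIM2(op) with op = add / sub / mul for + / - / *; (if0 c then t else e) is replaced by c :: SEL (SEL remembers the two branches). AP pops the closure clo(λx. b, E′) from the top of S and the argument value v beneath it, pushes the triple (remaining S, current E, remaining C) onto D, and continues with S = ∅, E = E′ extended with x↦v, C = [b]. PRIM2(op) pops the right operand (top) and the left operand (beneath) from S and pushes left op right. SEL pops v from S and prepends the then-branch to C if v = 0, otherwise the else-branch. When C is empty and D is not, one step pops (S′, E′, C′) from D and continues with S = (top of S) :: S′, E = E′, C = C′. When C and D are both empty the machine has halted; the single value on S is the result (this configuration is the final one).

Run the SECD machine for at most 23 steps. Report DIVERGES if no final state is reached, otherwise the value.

t=0: ⟨S=∅; E=∅; C=[(2 - (((λy. y) 3) - (let p = -4 in 3)))]; D=∅⟩
t=1: ⟨S=∅; E=∅; C=[2 :: (((λy. y) 3) - (let p = -4 in 3)) :: PRIM2(sub)]; D=∅⟩
t=2: ⟨S=[2]; E=∅; C=[(((λy. y) 3) - (let p = -4 in 3)) :: PRIM2(sub)]; D=∅⟩
t=3: ⟨S=[2]; E=∅; C=[((λy. y) 3) :: (let p = -4 in 3) :: PRIM2(sub) :: PRIM2(sub)]; D=∅⟩
t=4: ⟨S=[2]; E=∅; C=[3 :: (λy. y) :: AP :: (let p = -4 in 3) :: PRIM2(sub) :: PRIM2(sub)]; D=∅⟩
t=5: ⟨S=[3 :: 2]; E=∅; C=[(λy. y) :: AP :: (let p = -4 in 3) :: PRIM2(sub) :: PRIM2(sub)]; D=∅⟩
t=6: ⟨S=[clo(λy. y, ∅) :: 3 :: 2]; E=∅; C=[AP :: (let p = -4 in 3) :: PRIM2(sub) :: PRIM2(sub)]; D=∅⟩
t=7: ⟨S=∅; E={y↦3}; C=[y]; D=[([2], ∅, [(let p = -4 in 3) :: PRIM2(sub) :: PRIM2(sub)])]⟩
t=8: ⟨S=[3]; E={y↦3}; C=∅; D=[([2], ∅, [(let p = -4 in 3) :: PRIM2(sub) :: PRIM2(sub)])]⟩
t=9: ⟨S=[3 :: 2]; E=∅; C=[(let p = -4 in 3) :: PRIM2(sub) :: PRIM2(sub)]; D=∅⟩
t=10: ⟨S=[3 :: 2]; E=∅; C=[-4 :: (λp. 3) :: AP :: PRIM2(sub) :: PRIM2(sub)]; D=∅⟩
t=11: ⟨S=[-4 :: 3 :: 2]; E=∅; C=[(λp. 3) :: AP :: PRIM2(sub) :: PRIM2(sub)]; D=∅⟩
t=12: ⟨S=[clo(λp. 3, ∅) :: -4 :: 3 :: 2]; E=∅; C=[AP :: PRIM2(sub) :: PRIM2(sub)]; D=∅⟩
t=13: ⟨S=∅; E={p↦-4}; C=[3]; D=[([3 :: 2], ∅, [PRIM2(sub) :: PRIM2(sub)])]⟩
t=14: ⟨S=[3]; E={p↦-4}; C=∅; D=[([3 :: 2], ∅, [PRIM2(sub) :: PRIM2(sub)])]⟩
t=15: ⟨S=[3 :: 3 :: 2]; E=∅; C=[PRIM2(sub) :: PRIM2(sub)]; D=∅⟩
t=16: ⟨S=[0 :: 2]; E=∅; C=[PRIM2(sub)]; D=∅⟩
t=17: ⟨S=[2]; E=∅; C=∅; D=∅⟩
→ final value 2

Answer: 2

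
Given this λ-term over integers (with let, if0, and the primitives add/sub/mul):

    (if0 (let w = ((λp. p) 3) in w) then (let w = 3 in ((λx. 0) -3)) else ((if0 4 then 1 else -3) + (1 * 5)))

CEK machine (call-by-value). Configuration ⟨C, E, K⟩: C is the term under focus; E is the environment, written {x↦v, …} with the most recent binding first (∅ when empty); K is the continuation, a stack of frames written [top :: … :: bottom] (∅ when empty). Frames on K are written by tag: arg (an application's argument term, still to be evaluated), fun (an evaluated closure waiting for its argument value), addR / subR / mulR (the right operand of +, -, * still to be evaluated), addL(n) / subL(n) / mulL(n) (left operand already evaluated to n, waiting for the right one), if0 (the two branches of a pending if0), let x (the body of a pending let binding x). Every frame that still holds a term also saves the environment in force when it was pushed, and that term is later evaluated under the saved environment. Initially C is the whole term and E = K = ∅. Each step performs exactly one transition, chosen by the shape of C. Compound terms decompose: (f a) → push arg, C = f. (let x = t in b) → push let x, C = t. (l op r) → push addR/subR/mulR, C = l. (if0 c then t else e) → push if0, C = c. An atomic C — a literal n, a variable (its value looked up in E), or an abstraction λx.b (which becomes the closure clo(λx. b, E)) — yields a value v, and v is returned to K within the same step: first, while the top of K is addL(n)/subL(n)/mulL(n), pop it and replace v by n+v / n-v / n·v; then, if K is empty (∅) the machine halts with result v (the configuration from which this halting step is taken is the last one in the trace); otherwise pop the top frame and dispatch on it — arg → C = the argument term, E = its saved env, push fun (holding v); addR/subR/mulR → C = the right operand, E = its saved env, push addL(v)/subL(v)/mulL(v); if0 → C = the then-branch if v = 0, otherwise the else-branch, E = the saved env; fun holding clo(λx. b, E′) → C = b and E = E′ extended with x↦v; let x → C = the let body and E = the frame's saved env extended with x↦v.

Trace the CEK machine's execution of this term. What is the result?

step 0: <C=(if0 (let w = ((λp. p) 3) in w) then (let w = 3 in ((λx. 0) -3)) else ((if0 4 then 1 else -3) + (1 * 5))), E=∅, K=∅>
step 1: <C=(let w = ((λp. p) 3) in w), E=∅, K=[if0]>
step 2: <C=((λp. p) 3), E=∅, K=[let w :: if0]>
step 3: <C=(λp. p), E=∅, K=[arg :: let w :: if0]>
step 4: <C=3, E=∅, K=[fun :: let w :: if0]>
step 5: <C=p, E={p↦3}, K=[let w :: if0]>
step 6: <C=w, E={w↦3}, K=[if0]>
step 7: <C=((if0 4 then 1 else -3) + (1 * 5)), E=∅, K=∅>
step 8: <C=(if0 4 then 1 else -3), E=∅, K=[addR]>
step 9: <C=4, E=∅, K=[if0 :: addR]>
step 10: <C=-3, E=∅, K=[addR]>
step 11: <C=(1 * 5), E=∅, K=[addL(-3)]>
step 12: <C=1, E=∅, K=[mulR :: addL(-3)]>
step 13: <C=5, E=∅, K=[mulL(1) :: addL(-3)]>
→ final value 2

Answer: 2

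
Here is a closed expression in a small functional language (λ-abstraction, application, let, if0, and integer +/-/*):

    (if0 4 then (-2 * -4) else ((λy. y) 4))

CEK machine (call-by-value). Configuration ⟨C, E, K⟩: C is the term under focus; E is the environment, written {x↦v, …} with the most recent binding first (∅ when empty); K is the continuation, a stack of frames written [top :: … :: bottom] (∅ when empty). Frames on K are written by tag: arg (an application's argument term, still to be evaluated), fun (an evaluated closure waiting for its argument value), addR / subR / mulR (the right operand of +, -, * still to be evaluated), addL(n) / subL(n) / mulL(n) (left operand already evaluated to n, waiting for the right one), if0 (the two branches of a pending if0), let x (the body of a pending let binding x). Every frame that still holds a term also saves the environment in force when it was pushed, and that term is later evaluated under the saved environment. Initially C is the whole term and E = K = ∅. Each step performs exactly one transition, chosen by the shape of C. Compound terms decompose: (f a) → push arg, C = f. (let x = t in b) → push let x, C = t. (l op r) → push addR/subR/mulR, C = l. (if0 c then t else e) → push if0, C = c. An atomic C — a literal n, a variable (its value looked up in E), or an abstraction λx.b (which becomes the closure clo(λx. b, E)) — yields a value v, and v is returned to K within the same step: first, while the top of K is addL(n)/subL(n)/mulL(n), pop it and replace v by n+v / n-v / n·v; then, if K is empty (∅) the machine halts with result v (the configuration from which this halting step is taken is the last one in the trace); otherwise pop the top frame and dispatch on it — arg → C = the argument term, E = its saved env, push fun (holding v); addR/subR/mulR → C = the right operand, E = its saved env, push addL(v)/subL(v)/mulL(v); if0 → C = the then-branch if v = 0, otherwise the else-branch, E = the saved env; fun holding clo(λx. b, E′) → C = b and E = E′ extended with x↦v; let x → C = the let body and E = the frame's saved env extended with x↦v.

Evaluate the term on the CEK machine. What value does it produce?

Answer: 4

Execution trace:
step 0: [C=(if0 4 then (-2 * -4) else ((λy. y) 4)) | E=∅ | K=∅]
step 1: [C=4 | E=∅ | K=[if0]]
step 2: [C=((λy. y) 4) | E=∅ | K=∅]
step 3: [C=(λy. y) | E=∅ | K=[arg]]
step 4: [C=4 | E=∅ | K=[fun]]
step 5: [C=y | E={y↦4} | K=∅]
→ final value 4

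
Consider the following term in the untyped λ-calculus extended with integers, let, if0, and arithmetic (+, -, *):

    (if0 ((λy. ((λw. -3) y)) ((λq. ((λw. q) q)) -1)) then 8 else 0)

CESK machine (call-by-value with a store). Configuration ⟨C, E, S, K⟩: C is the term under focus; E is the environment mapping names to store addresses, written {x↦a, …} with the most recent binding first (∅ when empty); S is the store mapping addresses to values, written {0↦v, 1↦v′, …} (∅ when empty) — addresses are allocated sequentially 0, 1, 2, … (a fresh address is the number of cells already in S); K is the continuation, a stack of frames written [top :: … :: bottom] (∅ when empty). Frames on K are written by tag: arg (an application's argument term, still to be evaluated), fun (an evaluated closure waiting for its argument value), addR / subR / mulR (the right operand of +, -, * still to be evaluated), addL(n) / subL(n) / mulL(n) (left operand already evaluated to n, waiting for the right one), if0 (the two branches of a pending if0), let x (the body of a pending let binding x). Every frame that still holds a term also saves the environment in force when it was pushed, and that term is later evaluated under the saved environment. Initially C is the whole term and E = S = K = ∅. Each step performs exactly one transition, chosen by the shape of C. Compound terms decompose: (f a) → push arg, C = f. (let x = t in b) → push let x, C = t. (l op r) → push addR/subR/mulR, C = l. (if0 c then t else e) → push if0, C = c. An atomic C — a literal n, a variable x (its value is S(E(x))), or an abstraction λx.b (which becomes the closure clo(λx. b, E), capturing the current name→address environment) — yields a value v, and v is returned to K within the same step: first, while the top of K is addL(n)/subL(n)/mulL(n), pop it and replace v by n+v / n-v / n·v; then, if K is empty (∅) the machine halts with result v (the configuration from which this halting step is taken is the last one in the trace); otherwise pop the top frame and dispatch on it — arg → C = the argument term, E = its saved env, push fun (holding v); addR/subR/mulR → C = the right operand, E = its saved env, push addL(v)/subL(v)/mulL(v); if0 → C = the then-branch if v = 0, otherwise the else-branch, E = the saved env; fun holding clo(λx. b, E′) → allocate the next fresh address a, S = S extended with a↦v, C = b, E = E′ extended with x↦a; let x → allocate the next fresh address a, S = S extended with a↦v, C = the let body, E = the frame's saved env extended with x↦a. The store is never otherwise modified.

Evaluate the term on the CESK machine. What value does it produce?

Answer: 0

Machine steps:
0. ⟨C=(if0 ((λy. ((λw. -3) y)) ((λq. ((λw. q) q)) -1)) then 8 else 0); E=∅; S=∅; K=∅⟩
1. ⟨C=((λy. ((λw. -3) y)) ((λq. ((λw. q) q)) -1)); E=∅; S=∅; K=[if0]⟩
2. ⟨C=(λy. ((λw. -3) y)); E=∅; S=∅; K=[arg :: if0]⟩
3. ⟨C=((λq. ((λw. q) q)) -1); E=∅; S=∅; K=[fun :: if0]⟩
4. ⟨C=(λq. ((λw. q) q)); E=∅; S=∅; K=[arg :: fun :: if0]⟩
5. ⟨C=-1; E=∅; S=∅; K=[fun :: fun :: if0]⟩
6. ⟨C=((λw. q) q); E={q↦0}; S={0↦-1}; K=[fun :: if0]⟩
7. ⟨C=(λw. q); E={q↦0}; S={0↦-1}; K=[arg :: fun :: if0]⟩
8. ⟨C=q; E={q↦0}; S={0↦-1}; K=[fun :: fun :: if0]⟩
9. ⟨C=q; E={w↦1, q↦0}; S={0↦-1, 1↦-1}; K=[fun :: if0]⟩
10. ⟨C=((λw. -3) y); E={y↦2}; S={0↦-1, 1↦-1, 2↦-1}; K=[if0]⟩
11. ⟨C=(λw. -3); E={y↦2}; S={0↦-1, 1↦-1, 2↦-1}; K=[arg :: if0]⟩
12. ⟨C=y; E={y↦2}; S={0↦-1, 1↦-1, 2↦-1}; K=[fun :: if0]⟩
13. ⟨C=-3; E={w↦3, y↦2}; S={0↦-1, 1↦-1, 2↦-1, 3↦-1}; K=[if0]⟩
14. ⟨C=0; E=∅; S={0↦-1, 1↦-1, 2↦-1, 3↦-1}; K=∅⟩
→ final value 0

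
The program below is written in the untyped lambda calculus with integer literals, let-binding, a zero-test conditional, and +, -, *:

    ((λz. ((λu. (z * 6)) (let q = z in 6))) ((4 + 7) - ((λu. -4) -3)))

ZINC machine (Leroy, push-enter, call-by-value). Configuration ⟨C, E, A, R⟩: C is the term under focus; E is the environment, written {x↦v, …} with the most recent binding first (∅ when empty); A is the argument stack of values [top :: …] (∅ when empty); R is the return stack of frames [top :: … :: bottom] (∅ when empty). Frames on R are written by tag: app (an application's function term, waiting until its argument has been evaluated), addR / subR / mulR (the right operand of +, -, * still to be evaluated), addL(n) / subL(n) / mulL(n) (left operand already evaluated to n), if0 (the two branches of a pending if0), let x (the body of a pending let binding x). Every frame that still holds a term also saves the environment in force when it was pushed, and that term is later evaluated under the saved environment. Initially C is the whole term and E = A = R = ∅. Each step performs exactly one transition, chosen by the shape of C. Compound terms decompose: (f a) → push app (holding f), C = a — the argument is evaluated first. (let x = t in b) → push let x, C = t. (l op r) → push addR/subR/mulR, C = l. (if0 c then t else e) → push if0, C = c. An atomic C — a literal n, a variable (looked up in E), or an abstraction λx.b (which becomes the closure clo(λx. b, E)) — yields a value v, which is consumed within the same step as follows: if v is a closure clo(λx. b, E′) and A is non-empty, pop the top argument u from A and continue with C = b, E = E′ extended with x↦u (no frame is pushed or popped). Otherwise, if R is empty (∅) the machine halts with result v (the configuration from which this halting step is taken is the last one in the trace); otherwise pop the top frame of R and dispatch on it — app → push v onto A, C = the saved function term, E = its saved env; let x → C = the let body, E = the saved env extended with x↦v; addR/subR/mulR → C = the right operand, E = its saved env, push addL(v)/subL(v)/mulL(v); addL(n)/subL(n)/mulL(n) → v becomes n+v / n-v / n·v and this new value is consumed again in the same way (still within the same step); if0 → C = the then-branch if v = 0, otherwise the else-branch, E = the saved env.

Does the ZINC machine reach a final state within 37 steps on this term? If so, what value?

Answer: 90

Machine steps:
[0] <C=((λz. ((λu. (z * 6)) (let q = z in 6))) ((4 + 7) - ((λu. -4) -3))), E=∅, A=∅, R=∅>
[1] <C=((4 + 7) - ((λu. -4) -3)), E=∅, A=∅, R=[app]>
[2] <C=(4 + 7), E=∅, A=∅, R=[subR :: app]>
[3] <C=4, E=∅, A=∅, R=[addR :: subR :: app]>
[4] <C=7, E=∅, A=∅, R=[addL(4) :: subR :: app]>
[5] <C=((λu. -4) -3), E=∅, A=∅, R=[subL(11) :: app]>
[6] <C=-3, E=∅, A=∅, R=[app :: subL(11) :: app]>
[7] <C=(λu. -4), E=∅, A=[-3], R=[subL(11) :: app]>
[8] <C=-4, E={u↦-3}, A=∅, R=[subL(11) :: app]>
[9] <C=(λz. ((λu. (z * 6)) (let q = z in 6))), E=∅, A=[15], R=∅>
[10] <C=((λu. (z * 6)) (let q = z in 6)), E={z↦15}, A=∅, R=∅>
[11] <C=(let q = z in 6), E={z↦15}, A=∅, R=[app]>
[12] <C=z, E={z↦15}, A=∅, R=[let q :: app]>
[13] <C=6, E={q↦15, z↦15}, A=∅, R=[app]>
[14] <C=(λu. (z * 6)), E={z↦15}, A=[6], R=∅>
[15] <C=(z * 6), E={u↦6, z↦15}, A=∅, R=∅>
[16] <C=z, E={u↦6, z↦15}, A=∅, R=[mulR]>
[17] <C=6, E={u↦6, z↦15}, A=∅, R=[mulL(15)]>
→ final value 90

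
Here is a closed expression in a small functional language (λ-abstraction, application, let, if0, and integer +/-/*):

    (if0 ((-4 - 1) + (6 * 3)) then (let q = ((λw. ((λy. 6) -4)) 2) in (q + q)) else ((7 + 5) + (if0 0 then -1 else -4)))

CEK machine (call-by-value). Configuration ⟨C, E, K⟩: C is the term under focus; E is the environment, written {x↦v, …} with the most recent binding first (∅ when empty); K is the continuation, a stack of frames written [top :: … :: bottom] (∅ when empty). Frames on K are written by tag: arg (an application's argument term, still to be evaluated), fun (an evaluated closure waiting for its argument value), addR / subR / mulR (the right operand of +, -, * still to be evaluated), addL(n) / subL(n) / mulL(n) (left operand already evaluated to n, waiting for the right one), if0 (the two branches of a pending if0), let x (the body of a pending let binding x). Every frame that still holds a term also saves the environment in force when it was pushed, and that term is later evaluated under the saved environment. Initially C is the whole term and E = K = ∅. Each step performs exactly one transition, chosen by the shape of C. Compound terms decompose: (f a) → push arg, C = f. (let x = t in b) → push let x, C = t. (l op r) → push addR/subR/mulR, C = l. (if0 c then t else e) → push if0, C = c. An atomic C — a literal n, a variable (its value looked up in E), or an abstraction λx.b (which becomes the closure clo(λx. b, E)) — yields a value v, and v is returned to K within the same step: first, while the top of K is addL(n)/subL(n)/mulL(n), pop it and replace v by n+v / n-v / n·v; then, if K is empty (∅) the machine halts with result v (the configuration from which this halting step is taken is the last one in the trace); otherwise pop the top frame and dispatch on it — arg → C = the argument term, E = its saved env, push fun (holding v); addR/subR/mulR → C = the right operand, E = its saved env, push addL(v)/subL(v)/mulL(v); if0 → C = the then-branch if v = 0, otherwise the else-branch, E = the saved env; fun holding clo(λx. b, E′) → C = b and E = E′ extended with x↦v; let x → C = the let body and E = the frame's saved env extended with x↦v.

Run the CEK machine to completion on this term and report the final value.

Answer: 11

Machine steps:
[0] <C=(if0 ((-4 - 1) + (6 * 3)) then (let q = ((λw. ((λy. 6) -4)) 2) in (q + q)) else ((7 + 5) + (if0 0 then -1 else -4))), E=∅, K=∅>
[1] <C=((-4 - 1) + (6 * 3)), E=∅, K=[if0]>
[2] <C=(-4 - 1), E=∅, K=[addR :: if0]>
[3] <C=-4, E=∅, K=[subR :: addR :: if0]>
[4] <C=1, E=∅, K=[subL(-4) :: addR :: if0]>
[5] <C=(6 * 3), E=∅, K=[addL(-5) :: if0]>
[6] <C=6, E=∅, K=[mulR :: addL(-5) :: if0]>
[7] <C=3, E=∅, K=[mulL(6) :: addL(-5) :: if0]>
[8] <C=((7 + 5) + (if0 0 then -1 else -4)), E=∅, K=∅>
[9] <C=(7 + 5), E=∅, K=[addR]>
[10] <C=7, E=∅, K=[addR :: addR]>
[11] <C=5, E=∅, K=[addL(7) :: addR]>
[12] <C=(if0 0 then -1 else -4), E=∅, K=[addL(12)]>
[13] <C=0, E=∅, K=[if0 :: addL(12)]>
[14] <C=-1, E=∅, K=[addL(12)]>
→ final value 11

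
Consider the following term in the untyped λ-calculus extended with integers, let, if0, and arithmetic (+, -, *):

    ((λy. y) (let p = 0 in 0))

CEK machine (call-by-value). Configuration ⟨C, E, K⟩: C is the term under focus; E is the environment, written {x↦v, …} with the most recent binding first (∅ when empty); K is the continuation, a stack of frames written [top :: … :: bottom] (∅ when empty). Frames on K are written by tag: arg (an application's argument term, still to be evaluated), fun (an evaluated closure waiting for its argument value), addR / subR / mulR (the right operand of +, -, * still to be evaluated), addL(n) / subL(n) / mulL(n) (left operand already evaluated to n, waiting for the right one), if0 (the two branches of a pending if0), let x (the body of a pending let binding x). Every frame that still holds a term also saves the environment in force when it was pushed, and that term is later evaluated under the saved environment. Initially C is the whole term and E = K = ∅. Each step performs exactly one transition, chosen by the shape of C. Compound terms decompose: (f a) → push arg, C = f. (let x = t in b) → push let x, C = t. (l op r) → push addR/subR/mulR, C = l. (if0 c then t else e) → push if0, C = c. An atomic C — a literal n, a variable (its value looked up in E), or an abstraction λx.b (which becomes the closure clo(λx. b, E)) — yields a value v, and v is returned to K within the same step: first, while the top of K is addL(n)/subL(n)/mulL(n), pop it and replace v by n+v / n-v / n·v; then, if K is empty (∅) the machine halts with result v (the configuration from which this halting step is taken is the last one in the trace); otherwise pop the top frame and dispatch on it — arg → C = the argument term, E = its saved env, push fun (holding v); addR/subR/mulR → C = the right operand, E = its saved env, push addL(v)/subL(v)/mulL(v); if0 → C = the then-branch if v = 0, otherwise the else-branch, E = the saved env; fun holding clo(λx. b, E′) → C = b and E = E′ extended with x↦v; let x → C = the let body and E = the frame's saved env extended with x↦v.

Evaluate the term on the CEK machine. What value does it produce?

t=0: [C=((λy. y) (let p = 0 in 0)) | E=∅ | K=∅]
t=1: [C=(λy. y) | E=∅ | K=[arg]]
t=2: [C=(let p = 0 in 0) | E=∅ | K=[fun]]
t=3: [C=0 | E=∅ | K=[let p :: fun]]
t=4: [C=0 | E={p↦0} | K=[fun]]
t=5: [C=y | E={y↦0} | K=∅]
→ final value 0

Answer: 0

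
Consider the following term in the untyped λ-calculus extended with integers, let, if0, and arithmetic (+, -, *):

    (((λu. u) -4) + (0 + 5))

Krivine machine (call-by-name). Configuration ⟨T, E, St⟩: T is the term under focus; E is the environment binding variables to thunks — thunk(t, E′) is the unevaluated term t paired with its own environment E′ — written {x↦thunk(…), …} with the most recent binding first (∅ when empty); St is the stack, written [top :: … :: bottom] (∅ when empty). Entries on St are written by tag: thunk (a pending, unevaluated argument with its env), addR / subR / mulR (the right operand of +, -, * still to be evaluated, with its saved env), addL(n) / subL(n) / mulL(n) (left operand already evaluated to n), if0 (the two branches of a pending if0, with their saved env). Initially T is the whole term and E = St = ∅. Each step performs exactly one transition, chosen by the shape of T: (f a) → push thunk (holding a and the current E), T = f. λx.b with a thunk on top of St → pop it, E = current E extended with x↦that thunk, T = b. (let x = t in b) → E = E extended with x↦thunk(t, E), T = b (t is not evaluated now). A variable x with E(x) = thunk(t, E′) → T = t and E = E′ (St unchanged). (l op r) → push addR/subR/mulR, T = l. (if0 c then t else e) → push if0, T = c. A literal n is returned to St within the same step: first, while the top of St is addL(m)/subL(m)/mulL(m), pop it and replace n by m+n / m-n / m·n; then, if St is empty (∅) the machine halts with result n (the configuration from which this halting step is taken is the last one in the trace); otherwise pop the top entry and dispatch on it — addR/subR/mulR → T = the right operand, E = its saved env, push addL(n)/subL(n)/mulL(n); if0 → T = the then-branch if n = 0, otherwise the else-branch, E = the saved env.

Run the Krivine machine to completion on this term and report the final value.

Answer: 1

Derivation:
0. [T=(((λu. u) -4) + (0 + 5)) | E=∅ | St=∅]
1. [T=((λu. u) -4) | E=∅ | St=[addR]]
2. [T=(λu. u) | E=∅ | St=[thunk :: addR]]
3. [T=u | E={u↦thunk(-4, ∅)} | St=[addR]]
4. [T=-4 | E=∅ | St=[addR]]
5. [T=(0 + 5) | E=∅ | St=[addL(-4)]]
6. [T=0 | E=∅ | St=[addR :: addL(-4)]]
7. [T=5 | E=∅ | St=[addL(0) :: addL(-4)]]
→ final value 1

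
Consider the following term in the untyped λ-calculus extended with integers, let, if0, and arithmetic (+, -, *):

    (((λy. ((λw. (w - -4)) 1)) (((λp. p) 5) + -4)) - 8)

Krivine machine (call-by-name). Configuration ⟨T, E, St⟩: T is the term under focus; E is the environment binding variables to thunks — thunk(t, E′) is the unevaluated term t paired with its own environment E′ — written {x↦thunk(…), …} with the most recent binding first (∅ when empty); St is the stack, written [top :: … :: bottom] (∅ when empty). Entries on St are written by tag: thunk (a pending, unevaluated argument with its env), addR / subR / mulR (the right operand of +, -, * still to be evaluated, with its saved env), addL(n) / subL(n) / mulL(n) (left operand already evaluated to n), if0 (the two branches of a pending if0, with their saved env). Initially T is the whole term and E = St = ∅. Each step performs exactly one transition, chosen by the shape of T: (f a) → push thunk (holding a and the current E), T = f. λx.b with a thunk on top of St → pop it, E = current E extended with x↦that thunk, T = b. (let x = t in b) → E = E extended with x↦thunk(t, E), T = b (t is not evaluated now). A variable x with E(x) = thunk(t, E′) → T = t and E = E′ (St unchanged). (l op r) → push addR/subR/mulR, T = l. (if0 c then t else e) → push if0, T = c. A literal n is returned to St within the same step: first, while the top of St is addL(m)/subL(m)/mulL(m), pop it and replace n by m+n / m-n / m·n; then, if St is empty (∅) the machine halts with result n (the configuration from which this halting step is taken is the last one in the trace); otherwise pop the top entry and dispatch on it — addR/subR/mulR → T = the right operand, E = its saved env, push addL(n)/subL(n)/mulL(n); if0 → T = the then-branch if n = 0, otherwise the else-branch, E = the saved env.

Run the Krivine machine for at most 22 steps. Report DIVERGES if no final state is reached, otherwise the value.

Answer: -3

Derivation:
0. <T=(((λy. ((λw. (w - -4)) 1)) (((λp. p) 5) + -4)) - 8), E=∅, St=∅>
1. <T=((λy. ((λw. (w - -4)) 1)) (((λp. p) 5) + -4)), E=∅, St=[subR]>
2. <T=(λy. ((λw. (w - -4)) 1)), E=∅, St=[thunk :: subR]>
3. <T=((λw. (w - -4)) 1), E={y↦thunk((((λp. p) 5) + -4), ∅)}, St=[subR]>
4. <T=(λw. (w - -4)), E={y↦thunk((((λp. p) 5) + -4), ∅)}, St=[thunk :: subR]>
5. <T=(w - -4), E={w↦thunk(1, {y↦thunk((((λp. p) 5) + -4), ∅)}), y↦thunk((((λp. p) 5) + -4), ∅)}, St=[subR]>
6. <T=w, E={w↦thunk(1, {y↦thunk((((λp. p) 5) + -4), ∅)}), y↦thunk((((λp. p) 5) + -4), ∅)}, St=[subR :: subR]>
7. <T=1, E={y↦thunk((((λp. p) 5) + -4), ∅)}, St=[subR :: subR]>
8. <T=-4, E={w↦thunk(1, {y↦thunk((((λp. p) 5) + -4), ∅)}), y↦thunk((((λp. p) 5) + -4), ∅)}, St=[subL(1) :: subR]>
9. <T=8, E=∅, St=[subL(5)]>
→ final value -3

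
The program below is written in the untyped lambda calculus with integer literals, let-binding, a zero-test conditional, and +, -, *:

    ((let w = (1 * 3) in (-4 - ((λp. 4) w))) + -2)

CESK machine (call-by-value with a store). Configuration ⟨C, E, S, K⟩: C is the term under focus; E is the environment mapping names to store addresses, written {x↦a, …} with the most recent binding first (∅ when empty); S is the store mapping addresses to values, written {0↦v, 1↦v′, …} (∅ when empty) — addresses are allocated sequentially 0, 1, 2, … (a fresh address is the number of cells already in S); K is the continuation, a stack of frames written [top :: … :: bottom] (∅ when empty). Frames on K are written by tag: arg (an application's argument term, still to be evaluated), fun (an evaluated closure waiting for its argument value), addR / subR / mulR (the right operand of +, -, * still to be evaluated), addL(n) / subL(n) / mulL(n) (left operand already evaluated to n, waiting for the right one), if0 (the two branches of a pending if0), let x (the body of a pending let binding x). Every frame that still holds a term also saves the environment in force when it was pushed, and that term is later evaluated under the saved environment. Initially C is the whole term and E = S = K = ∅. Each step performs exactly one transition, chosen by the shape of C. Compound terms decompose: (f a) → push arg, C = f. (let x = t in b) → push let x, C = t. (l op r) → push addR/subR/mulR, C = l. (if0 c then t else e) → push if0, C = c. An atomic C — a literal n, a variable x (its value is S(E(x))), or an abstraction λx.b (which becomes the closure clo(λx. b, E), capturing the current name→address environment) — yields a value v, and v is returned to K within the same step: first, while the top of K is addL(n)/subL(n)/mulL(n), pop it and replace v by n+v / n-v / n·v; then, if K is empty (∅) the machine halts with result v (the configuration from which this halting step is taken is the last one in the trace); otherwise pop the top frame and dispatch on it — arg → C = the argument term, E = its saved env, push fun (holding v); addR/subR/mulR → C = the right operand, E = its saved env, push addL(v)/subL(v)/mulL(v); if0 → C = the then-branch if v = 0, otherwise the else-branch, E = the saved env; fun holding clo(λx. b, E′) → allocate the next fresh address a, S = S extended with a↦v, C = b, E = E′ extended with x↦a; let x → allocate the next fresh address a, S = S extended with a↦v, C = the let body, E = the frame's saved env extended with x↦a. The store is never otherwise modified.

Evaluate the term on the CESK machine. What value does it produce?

Answer: -10

Machine steps:
t=0: [C=((let w = (1 * 3) in (-4 - ((λp. 4) w))) + -2) | E=∅ | S=∅ | K=∅]
t=1: [C=(let w = (1 * 3) in (-4 - ((λp. 4) w))) | E=∅ | S=∅ | K=[addR]]
t=2: [C=(1 * 3) | E=∅ | S=∅ | K=[let w :: addR]]
t=3: [C=1 | E=∅ | S=∅ | K=[mulR :: let w :: addR]]
t=4: [C=3 | E=∅ | S=∅ | K=[mulL(1) :: let w :: addR]]
t=5: [C=(-4 - ((λp. 4) w)) | E={w↦0} | S={0↦3} | K=[addR]]
t=6: [C=-4 | E={w↦0} | S={0↦3} | K=[subR :: addR]]
t=7: [C=((λp. 4) w) | E={w↦0} | S={0↦3} | K=[subL(-4) :: addR]]
t=8: [C=(λp. 4) | E={w↦0} | S={0↦3} | K=[arg :: subL(-4) :: addR]]
t=9: [C=w | E={w↦0} | S={0↦3} | K=[fun :: subL(-4) :: addR]]
t=10: [C=4 | E={p↦1, w↦0} | S={0↦3, 1↦3} | K=[subL(-4) :: addR]]
t=11: [C=-2 | E=∅ | S={0↦3, 1↦3} | K=[addL(-8)]]
→ final value -10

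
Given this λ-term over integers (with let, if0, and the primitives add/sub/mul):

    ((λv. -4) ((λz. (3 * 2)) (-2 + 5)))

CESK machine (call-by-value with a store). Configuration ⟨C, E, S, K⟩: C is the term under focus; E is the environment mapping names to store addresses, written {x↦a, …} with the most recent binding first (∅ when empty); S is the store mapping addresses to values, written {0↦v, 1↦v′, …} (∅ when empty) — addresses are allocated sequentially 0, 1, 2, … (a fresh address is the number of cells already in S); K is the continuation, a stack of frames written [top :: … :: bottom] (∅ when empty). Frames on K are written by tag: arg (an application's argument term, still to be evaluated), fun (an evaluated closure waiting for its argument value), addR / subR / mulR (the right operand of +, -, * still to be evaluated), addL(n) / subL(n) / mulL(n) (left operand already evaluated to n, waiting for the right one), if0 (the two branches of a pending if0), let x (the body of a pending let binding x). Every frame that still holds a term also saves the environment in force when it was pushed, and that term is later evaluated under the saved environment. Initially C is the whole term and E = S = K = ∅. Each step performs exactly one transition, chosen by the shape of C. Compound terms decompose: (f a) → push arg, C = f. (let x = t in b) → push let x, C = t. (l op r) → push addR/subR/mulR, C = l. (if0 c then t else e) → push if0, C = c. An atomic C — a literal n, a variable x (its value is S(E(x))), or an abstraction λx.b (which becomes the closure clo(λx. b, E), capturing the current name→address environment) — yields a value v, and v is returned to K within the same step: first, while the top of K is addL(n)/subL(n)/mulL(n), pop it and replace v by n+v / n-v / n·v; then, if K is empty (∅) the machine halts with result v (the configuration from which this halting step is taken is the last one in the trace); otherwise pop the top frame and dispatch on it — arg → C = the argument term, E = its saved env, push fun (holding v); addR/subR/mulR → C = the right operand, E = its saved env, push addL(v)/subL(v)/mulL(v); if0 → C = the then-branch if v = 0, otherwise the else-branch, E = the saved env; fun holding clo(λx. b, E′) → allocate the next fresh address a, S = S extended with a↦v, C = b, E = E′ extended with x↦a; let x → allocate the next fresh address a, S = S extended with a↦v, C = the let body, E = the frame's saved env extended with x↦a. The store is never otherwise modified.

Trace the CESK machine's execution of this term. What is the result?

step 0: <C=((λv. -4) ((λz. (3 * 2)) (-2 + 5))), E=∅, S=∅, K=∅>
step 1: <C=(λv. -4), E=∅, S=∅, K=[arg]>
step 2: <C=((λz. (3 * 2)) (-2 + 5)), E=∅, S=∅, K=[fun]>
step 3: <C=(λz. (3 * 2)), E=∅, S=∅, K=[arg :: fun]>
step 4: <C=(-2 + 5), E=∅, S=∅, K=[fun :: fun]>
step 5: <C=-2, E=∅, S=∅, K=[addR :: fun :: fun]>
step 6: <C=5, E=∅, S=∅, K=[addL(-2) :: fun :: fun]>
step 7: <C=(3 * 2), E={z↦0}, S={0↦3}, K=[fun]>
step 8: <C=3, E={z↦0}, S={0↦3}, K=[mulR :: fun]>
step 9: <C=2, E={z↦0}, S={0↦3}, K=[mulL(3) :: fun]>
step 10: <C=-4, E={v↦1}, S={0↦3, 1↦6}, K=∅>
→ final value -4

Answer: -4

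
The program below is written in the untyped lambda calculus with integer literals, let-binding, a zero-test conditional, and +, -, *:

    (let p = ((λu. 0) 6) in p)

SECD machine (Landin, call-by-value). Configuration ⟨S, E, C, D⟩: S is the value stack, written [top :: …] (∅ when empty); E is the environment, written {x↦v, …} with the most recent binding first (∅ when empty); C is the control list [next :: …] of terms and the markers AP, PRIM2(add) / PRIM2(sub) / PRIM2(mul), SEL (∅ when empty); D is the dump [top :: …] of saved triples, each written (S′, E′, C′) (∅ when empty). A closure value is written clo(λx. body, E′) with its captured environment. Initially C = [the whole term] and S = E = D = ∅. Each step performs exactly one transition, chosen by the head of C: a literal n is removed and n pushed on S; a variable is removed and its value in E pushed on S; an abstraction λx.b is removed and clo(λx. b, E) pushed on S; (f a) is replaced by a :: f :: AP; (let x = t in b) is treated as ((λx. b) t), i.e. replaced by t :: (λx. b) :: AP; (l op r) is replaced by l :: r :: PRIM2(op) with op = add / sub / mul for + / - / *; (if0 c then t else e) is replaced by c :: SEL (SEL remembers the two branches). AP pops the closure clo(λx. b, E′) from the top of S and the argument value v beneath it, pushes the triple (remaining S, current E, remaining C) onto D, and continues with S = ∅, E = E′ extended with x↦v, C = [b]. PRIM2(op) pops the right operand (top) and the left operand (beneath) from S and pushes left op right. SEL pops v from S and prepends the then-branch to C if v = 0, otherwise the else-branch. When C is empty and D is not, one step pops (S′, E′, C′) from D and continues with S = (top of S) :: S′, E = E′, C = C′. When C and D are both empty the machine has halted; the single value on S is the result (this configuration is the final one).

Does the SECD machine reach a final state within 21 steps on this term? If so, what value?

Answer: 0

Machine steps:
0. [S=∅ | E=∅ | C=[(let p = ((λu. 0) 6) in p)] | D=∅]
1. [S=∅ | E=∅ | C=[((λu. 0) 6) :: (λp. p) :: AP] | D=∅]
2. [S=∅ | E=∅ | C=[6 :: (λu. 0) :: AP :: (λp. p) :: AP] | D=∅]
3. [S=[6] | E=∅ | C=[(λu. 0) :: AP :: (λp. p) :: AP] | D=∅]
4. [S=[clo(λu. 0, ∅) :: 6] | E=∅ | C=[AP :: (λp. p) :: AP] | D=∅]
5. [S=∅ | E={u↦6} | C=[0] | D=[(∅, ∅, [(λp. p) :: AP])]]
6. [S=[0] | E={u↦6} | C=∅ | D=[(∅, ∅, [(λp. p) :: AP])]]
7. [S=[0] | E=∅ | C=[(λp. p) :: AP] | D=∅]
8. [S=[clo(λp. p, ∅) :: 0] | E=∅ | C=[AP] | D=∅]
9. [S=∅ | E={p↦0} | C=[p] | D=[(∅, ∅, ∅)]]
10. [S=[0] | E={p↦0} | C=∅ | D=[(∅, ∅, ∅)]]
11. [S=[0] | E=∅ | C=∅ | D=∅]
→ final value 0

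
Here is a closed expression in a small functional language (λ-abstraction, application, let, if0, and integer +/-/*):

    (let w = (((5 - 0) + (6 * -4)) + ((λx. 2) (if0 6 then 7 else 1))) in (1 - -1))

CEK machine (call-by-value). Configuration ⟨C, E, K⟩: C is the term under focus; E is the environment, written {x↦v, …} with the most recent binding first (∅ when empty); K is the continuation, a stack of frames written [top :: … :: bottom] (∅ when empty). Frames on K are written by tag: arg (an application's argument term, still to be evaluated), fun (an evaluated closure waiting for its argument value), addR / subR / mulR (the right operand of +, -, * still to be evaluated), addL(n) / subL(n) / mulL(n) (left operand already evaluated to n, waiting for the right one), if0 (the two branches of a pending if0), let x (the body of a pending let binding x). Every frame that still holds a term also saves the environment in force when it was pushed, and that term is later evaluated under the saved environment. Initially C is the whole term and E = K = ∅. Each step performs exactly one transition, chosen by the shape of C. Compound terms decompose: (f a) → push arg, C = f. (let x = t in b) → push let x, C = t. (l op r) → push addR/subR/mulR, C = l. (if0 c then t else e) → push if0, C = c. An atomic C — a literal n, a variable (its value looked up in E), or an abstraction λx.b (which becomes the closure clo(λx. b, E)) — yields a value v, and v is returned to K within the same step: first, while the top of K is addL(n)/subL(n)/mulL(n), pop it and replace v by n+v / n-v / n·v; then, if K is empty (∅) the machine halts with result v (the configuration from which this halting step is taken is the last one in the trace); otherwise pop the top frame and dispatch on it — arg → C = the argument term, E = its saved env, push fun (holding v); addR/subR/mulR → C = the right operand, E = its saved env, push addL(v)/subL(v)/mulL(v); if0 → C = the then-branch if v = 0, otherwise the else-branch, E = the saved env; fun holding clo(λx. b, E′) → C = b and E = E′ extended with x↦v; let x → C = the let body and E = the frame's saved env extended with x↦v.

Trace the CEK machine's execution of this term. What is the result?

Answer: 2

Derivation:
t=0: <C=(let w = (((5 - 0) + (6 * -4)) + ((λx. 2) (if0 6 then 7 else 1))) in (1 - -1)), E=∅, K=∅>
t=1: <C=(((5 - 0) + (6 * -4)) + ((λx. 2) (if0 6 then 7 else 1))), E=∅, K=[let w]>
t=2: <C=((5 - 0) + (6 * -4)), E=∅, K=[addR :: let w]>
t=3: <C=(5 - 0), E=∅, K=[addR :: addR :: let w]>
t=4: <C=5, E=∅, K=[subR :: addR :: addR :: let w]>
t=5: <C=0, E=∅, K=[subL(5) :: addR :: addR :: let w]>
t=6: <C=(6 * -4), E=∅, K=[addL(5) :: addR :: let w]>
t=7: <C=6, E=∅, K=[mulR :: addL(5) :: addR :: let w]>
t=8: <C=-4, E=∅, K=[mulL(6) :: addL(5) :: addR :: let w]>
t=9: <C=((λx. 2) (if0 6 then 7 else 1)), E=∅, K=[addL(-19) :: let w]>
t=10: <C=(λx. 2), E=∅, K=[arg :: addL(-19) :: let w]>
t=11: <C=(if0 6 then 7 else 1), E=∅, K=[fun :: addL(-19) :: let w]>
t=12: <C=6, E=∅, K=[if0 :: fun :: addL(-19) :: let w]>
t=13: <C=1, E=∅, K=[fun :: addL(-19) :: let w]>
t=14: <C=2, E={x↦1}, K=[addL(-19) :: let w]>
t=15: <C=(1 - -1), E={w↦-17}, K=∅>
t=16: <C=1, E={w↦-17}, K=[subR]>
t=17: <C=-1, E={w↦-17}, K=[subL(1)]>
→ final value 2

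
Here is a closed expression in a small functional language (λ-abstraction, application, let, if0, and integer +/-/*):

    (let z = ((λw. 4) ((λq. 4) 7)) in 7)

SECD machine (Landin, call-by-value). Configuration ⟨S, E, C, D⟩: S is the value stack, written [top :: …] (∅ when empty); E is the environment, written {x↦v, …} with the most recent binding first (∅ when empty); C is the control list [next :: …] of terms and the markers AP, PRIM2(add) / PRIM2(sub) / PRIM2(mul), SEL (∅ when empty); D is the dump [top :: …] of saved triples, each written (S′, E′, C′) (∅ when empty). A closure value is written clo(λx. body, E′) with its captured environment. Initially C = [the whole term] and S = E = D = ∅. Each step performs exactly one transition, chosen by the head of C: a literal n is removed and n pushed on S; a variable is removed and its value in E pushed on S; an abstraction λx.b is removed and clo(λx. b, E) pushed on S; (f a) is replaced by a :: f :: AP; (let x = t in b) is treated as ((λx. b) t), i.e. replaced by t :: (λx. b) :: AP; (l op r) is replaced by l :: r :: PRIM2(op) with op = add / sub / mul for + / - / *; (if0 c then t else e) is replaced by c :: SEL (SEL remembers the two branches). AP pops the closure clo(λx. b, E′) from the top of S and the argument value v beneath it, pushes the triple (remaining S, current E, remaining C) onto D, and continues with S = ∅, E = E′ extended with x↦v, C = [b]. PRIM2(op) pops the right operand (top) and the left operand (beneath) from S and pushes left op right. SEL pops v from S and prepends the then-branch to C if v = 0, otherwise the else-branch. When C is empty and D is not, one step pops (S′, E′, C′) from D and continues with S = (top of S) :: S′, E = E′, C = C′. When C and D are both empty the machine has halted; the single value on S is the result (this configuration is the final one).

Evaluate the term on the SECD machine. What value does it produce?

t=0: ⟨S=∅; E=∅; C=[(let z = ((λw. 4) ((λq. 4) 7)) in 7)]; D=∅⟩
t=1: ⟨S=∅; E=∅; C=[((λw. 4) ((λq. 4) 7)) :: (λz. 7) :: AP]; D=∅⟩
t=2: ⟨S=∅; E=∅; C=[((λq. 4) 7) :: (λw. 4) :: AP :: (λz. 7) :: AP]; D=∅⟩
t=3: ⟨S=∅; E=∅; C=[7 :: (λq. 4) :: AP :: (λw. 4) :: AP :: (λz. 7) :: AP]; D=∅⟩
t=4: ⟨S=[7]; E=∅; C=[(λq. 4) :: AP :: (λw. 4) :: AP :: (λz. 7) :: AP]; D=∅⟩
t=5: ⟨S=[clo(λq. 4, ∅) :: 7]; E=∅; C=[AP :: (λw. 4) :: AP :: (λz. 7) :: AP]; D=∅⟩
t=6: ⟨S=∅; E={q↦7}; C=[4]; D=[(∅, ∅, [(λw. 4) :: AP :: (λz. 7) :: AP])]⟩
t=7: ⟨S=[4]; E={q↦7}; C=∅; D=[(∅, ∅, [(λw. 4) :: AP :: (λz. 7) :: AP])]⟩
t=8: ⟨S=[4]; E=∅; C=[(λw. 4) :: AP :: (λz. 7) :: AP]; D=∅⟩
t=9: ⟨S=[clo(λw. 4, ∅) :: 4]; E=∅; C=[AP :: (λz. 7) :: AP]; D=∅⟩
t=10: ⟨S=∅; E={w↦4}; C=[4]; D=[(∅, ∅, [(λz. 7) :: AP])]⟩
t=11: ⟨S=[4]; E={w↦4}; C=∅; D=[(∅, ∅, [(λz. 7) :: AP])]⟩
t=12: ⟨S=[4]; E=∅; C=[(λz. 7) :: AP]; D=∅⟩
t=13: ⟨S=[clo(λz. 7, ∅) :: 4]; E=∅; C=[AP]; D=∅⟩
t=14: ⟨S=∅; E={z↦4}; C=[7]; D=[(∅, ∅, ∅)]⟩
t=15: ⟨S=[7]; E={z↦4}; C=∅; D=[(∅, ∅, ∅)]⟩
t=16: ⟨S=[7]; E=∅; C=∅; D=∅⟩
→ final value 7

Answer: 7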